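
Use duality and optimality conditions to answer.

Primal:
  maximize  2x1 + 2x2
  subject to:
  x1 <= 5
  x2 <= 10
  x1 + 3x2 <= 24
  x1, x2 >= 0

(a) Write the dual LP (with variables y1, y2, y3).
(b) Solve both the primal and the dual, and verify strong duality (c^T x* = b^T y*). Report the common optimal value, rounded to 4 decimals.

The standard primal-dual pair for 'max c^T x s.t. A x <= b, x >= 0' is:
  Dual:  min b^T y  s.t.  A^T y >= c,  y >= 0.

So the dual LP is:
  minimize  5y1 + 10y2 + 24y3
  subject to:
    y1 + y3 >= 2
    y2 + 3y3 >= 2
    y1, y2, y3 >= 0

Solving the primal: x* = (5, 6.3333).
  primal value c^T x* = 22.6667.
Solving the dual: y* = (1.3333, 0, 0.6667).
  dual value b^T y* = 22.6667.
Strong duality: c^T x* = b^T y*. Confirmed.

22.6667


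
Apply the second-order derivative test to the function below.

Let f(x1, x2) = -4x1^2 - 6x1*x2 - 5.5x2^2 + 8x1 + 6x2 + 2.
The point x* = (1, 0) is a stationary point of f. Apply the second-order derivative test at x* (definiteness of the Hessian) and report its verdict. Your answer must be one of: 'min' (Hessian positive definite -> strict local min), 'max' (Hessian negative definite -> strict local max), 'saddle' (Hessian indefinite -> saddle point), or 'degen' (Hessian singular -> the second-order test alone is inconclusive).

Compute the Hessian H = grad^2 f:
  H = [[-8, -6], [-6, -11]]
Verify stationarity: grad f(x*) = H x* + g = (0, 0).
Eigenvalues of H: -15.6847, -3.3153.
Both eigenvalues < 0, so H is negative definite -> x* is a strict local max.

max


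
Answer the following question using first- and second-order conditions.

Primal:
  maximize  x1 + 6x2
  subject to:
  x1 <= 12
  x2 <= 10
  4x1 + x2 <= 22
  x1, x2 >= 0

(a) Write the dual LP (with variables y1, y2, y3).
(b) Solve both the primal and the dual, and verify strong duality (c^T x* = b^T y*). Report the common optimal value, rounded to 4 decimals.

The standard primal-dual pair for 'max c^T x s.t. A x <= b, x >= 0' is:
  Dual:  min b^T y  s.t.  A^T y >= c,  y >= 0.

So the dual LP is:
  minimize  12y1 + 10y2 + 22y3
  subject to:
    y1 + 4y3 >= 1
    y2 + y3 >= 6
    y1, y2, y3 >= 0

Solving the primal: x* = (3, 10).
  primal value c^T x* = 63.
Solving the dual: y* = (0, 5.75, 0.25).
  dual value b^T y* = 63.
Strong duality: c^T x* = b^T y*. Confirmed.

63


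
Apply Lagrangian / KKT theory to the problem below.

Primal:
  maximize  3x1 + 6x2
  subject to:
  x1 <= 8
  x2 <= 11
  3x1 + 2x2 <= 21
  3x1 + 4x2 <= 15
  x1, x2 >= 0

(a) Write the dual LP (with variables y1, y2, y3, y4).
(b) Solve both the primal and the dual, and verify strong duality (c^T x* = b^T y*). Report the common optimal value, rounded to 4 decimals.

The standard primal-dual pair for 'max c^T x s.t. A x <= b, x >= 0' is:
  Dual:  min b^T y  s.t.  A^T y >= c,  y >= 0.

So the dual LP is:
  minimize  8y1 + 11y2 + 21y3 + 15y4
  subject to:
    y1 + 3y3 + 3y4 >= 3
    y2 + 2y3 + 4y4 >= 6
    y1, y2, y3, y4 >= 0

Solving the primal: x* = (0, 3.75).
  primal value c^T x* = 22.5.
Solving the dual: y* = (0, 0, 0, 1.5).
  dual value b^T y* = 22.5.
Strong duality: c^T x* = b^T y*. Confirmed.

22.5


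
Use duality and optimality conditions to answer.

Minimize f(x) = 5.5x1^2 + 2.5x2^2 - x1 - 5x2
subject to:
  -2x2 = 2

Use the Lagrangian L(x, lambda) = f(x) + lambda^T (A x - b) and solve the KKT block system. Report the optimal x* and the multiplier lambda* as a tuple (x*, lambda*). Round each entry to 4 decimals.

Form the Lagrangian:
  L(x, lambda) = (1/2) x^T Q x + c^T x + lambda^T (A x - b)
Stationarity (grad_x L = 0): Q x + c + A^T lambda = 0.
Primal feasibility: A x = b.

This gives the KKT block system:
  [ Q   A^T ] [ x     ]   [-c ]
  [ A    0  ] [ lambda ] = [ b ]

Solving the linear system:
  x*      = (0.0909, -1)
  lambda* = (-5)
  f(x*)   = 7.4545

x* = (0.0909, -1), lambda* = (-5)


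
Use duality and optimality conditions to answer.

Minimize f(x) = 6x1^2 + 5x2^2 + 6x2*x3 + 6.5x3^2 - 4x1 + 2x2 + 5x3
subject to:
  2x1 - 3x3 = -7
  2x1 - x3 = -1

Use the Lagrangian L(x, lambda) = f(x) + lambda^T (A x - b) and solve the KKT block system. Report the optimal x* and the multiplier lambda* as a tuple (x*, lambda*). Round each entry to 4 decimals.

Form the Lagrangian:
  L(x, lambda) = (1/2) x^T Q x + c^T x + lambda^T (A x - b)
Stationarity (grad_x L = 0): Q x + c + A^T lambda = 0.
Primal feasibility: A x = b.

This gives the KKT block system:
  [ Q   A^T ] [ x     ]   [-c ]
  [ A    0  ] [ lambda ] = [ b ]

Solving the linear system:
  x*      = (1, -2, 3)
  lambda* = (18, -22)
  f(x*)   = 55.5

x* = (1, -2, 3), lambda* = (18, -22)


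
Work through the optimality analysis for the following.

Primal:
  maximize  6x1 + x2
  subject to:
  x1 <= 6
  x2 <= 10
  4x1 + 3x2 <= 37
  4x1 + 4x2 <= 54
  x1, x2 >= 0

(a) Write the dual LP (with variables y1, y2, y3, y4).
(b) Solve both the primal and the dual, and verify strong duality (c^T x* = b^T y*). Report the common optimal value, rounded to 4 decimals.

The standard primal-dual pair for 'max c^T x s.t. A x <= b, x >= 0' is:
  Dual:  min b^T y  s.t.  A^T y >= c,  y >= 0.

So the dual LP is:
  minimize  6y1 + 10y2 + 37y3 + 54y4
  subject to:
    y1 + 4y3 + 4y4 >= 6
    y2 + 3y3 + 4y4 >= 1
    y1, y2, y3, y4 >= 0

Solving the primal: x* = (6, 4.3333).
  primal value c^T x* = 40.3333.
Solving the dual: y* = (4.6667, 0, 0.3333, 0).
  dual value b^T y* = 40.3333.
Strong duality: c^T x* = b^T y*. Confirmed.

40.3333


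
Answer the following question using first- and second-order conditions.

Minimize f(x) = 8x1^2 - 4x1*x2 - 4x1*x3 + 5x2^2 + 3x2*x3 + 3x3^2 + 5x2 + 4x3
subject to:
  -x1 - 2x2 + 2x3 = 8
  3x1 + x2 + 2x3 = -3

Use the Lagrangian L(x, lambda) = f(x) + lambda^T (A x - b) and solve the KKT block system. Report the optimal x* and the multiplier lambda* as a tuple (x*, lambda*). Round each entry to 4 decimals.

Form the Lagrangian:
  L(x, lambda) = (1/2) x^T Q x + c^T x + lambda^T (A x - b)
Stationarity (grad_x L = 0): Q x + c + A^T lambda = 0.
Primal feasibility: A x = b.

This gives the KKT block system:
  [ Q   A^T ] [ x     ]   [-c ]
  [ A    0  ] [ lambda ] = [ b ]

Solving the linear system:
  x*      = (-0.9426, -2.4099, 1.1188)
  lambda* = (-5.1996, 1.5726)
  f(x*)   = 19.3702

x* = (-0.9426, -2.4099, 1.1188), lambda* = (-5.1996, 1.5726)


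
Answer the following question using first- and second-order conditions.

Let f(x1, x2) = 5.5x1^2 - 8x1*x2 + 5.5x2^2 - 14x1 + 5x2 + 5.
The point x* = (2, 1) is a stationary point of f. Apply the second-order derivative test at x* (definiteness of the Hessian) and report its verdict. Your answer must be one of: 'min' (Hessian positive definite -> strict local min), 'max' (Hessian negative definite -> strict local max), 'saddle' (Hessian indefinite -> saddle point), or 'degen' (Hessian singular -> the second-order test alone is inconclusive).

Compute the Hessian H = grad^2 f:
  H = [[11, -8], [-8, 11]]
Verify stationarity: grad f(x*) = H x* + g = (0, 0).
Eigenvalues of H: 3, 19.
Both eigenvalues > 0, so H is positive definite -> x* is a strict local min.

min


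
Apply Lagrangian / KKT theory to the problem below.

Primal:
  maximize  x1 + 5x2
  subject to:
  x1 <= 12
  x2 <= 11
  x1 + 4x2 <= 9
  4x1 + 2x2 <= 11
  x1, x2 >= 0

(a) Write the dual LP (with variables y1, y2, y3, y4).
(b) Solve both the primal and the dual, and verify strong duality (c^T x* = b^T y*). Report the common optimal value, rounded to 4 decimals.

The standard primal-dual pair for 'max c^T x s.t. A x <= b, x >= 0' is:
  Dual:  min b^T y  s.t.  A^T y >= c,  y >= 0.

So the dual LP is:
  minimize  12y1 + 11y2 + 9y3 + 11y4
  subject to:
    y1 + y3 + 4y4 >= 1
    y2 + 4y3 + 2y4 >= 5
    y1, y2, y3, y4 >= 0

Solving the primal: x* = (0, 2.25).
  primal value c^T x* = 11.25.
Solving the dual: y* = (0, 0, 1.25, 0).
  dual value b^T y* = 11.25.
Strong duality: c^T x* = b^T y*. Confirmed.

11.25


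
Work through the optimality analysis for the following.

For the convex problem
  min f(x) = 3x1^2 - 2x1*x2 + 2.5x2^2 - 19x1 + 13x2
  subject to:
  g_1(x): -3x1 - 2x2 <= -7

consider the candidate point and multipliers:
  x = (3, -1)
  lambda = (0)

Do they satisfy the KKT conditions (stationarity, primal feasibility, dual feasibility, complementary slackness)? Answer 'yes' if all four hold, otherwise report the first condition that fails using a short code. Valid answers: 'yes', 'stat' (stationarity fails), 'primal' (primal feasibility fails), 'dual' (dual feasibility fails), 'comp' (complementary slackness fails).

Gradient of f: grad f(x) = Q x + c = (1, 2)
Constraint values g_i(x) = a_i^T x - b_i:
  g_1((3, -1)) = 0
Stationarity residual: grad f(x) + sum_i lambda_i a_i = (1, 2)
  -> stationarity FAILS
Primal feasibility (all g_i <= 0): OK
Dual feasibility (all lambda_i >= 0): OK
Complementary slackness (lambda_i * g_i(x) = 0 for all i): OK

Verdict: the first failing condition is stationarity -> stat.

stat


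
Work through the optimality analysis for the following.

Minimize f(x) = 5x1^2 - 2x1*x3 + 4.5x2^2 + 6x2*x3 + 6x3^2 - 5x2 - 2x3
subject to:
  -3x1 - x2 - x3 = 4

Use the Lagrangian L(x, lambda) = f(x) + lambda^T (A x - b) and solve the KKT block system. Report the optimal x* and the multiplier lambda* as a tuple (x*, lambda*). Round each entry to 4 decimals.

Form the Lagrangian:
  L(x, lambda) = (1/2) x^T Q x + c^T x + lambda^T (A x - b)
Stationarity (grad_x L = 0): Q x + c + A^T lambda = 0.
Primal feasibility: A x = b.

This gives the KKT block system:
  [ Q   A^T ] [ x     ]   [-c ]
  [ A    0  ] [ lambda ] = [ b ]

Solving the linear system:
  x*      = (-1.3013, 0.5584, -0.6545)
  lambda* = (-3.9013)
  f(x*)   = 7.061

x* = (-1.3013, 0.5584, -0.6545), lambda* = (-3.9013)


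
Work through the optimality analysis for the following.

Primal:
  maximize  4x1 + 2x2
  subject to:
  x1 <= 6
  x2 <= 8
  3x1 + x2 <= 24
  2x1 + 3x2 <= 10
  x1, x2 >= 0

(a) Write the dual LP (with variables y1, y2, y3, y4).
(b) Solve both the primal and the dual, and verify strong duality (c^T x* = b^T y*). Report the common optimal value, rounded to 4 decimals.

The standard primal-dual pair for 'max c^T x s.t. A x <= b, x >= 0' is:
  Dual:  min b^T y  s.t.  A^T y >= c,  y >= 0.

So the dual LP is:
  minimize  6y1 + 8y2 + 24y3 + 10y4
  subject to:
    y1 + 3y3 + 2y4 >= 4
    y2 + y3 + 3y4 >= 2
    y1, y2, y3, y4 >= 0

Solving the primal: x* = (5, 0).
  primal value c^T x* = 20.
Solving the dual: y* = (0, 0, 0, 2).
  dual value b^T y* = 20.
Strong duality: c^T x* = b^T y*. Confirmed.

20


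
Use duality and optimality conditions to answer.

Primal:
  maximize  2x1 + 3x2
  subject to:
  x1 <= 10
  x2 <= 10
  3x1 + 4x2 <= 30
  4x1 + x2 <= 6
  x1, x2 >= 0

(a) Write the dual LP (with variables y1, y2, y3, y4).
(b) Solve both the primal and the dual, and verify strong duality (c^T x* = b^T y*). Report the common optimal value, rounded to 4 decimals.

The standard primal-dual pair for 'max c^T x s.t. A x <= b, x >= 0' is:
  Dual:  min b^T y  s.t.  A^T y >= c,  y >= 0.

So the dual LP is:
  minimize  10y1 + 10y2 + 30y3 + 6y4
  subject to:
    y1 + 3y3 + 4y4 >= 2
    y2 + 4y3 + y4 >= 3
    y1, y2, y3, y4 >= 0

Solving the primal: x* = (0, 6).
  primal value c^T x* = 18.
Solving the dual: y* = (0, 0, 0, 3).
  dual value b^T y* = 18.
Strong duality: c^T x* = b^T y*. Confirmed.

18


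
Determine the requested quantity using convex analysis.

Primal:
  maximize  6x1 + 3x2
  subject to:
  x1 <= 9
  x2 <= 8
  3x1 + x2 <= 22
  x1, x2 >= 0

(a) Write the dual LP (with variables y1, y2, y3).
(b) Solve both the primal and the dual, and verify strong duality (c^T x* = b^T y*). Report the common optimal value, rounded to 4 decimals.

The standard primal-dual pair for 'max c^T x s.t. A x <= b, x >= 0' is:
  Dual:  min b^T y  s.t.  A^T y >= c,  y >= 0.

So the dual LP is:
  minimize  9y1 + 8y2 + 22y3
  subject to:
    y1 + 3y3 >= 6
    y2 + y3 >= 3
    y1, y2, y3 >= 0

Solving the primal: x* = (4.6667, 8).
  primal value c^T x* = 52.
Solving the dual: y* = (0, 1, 2).
  dual value b^T y* = 52.
Strong duality: c^T x* = b^T y*. Confirmed.

52


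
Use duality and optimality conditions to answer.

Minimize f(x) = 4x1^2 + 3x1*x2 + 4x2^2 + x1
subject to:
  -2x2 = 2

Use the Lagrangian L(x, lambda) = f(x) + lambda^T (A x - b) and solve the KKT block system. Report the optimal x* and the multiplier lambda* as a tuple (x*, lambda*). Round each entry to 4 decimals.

Form the Lagrangian:
  L(x, lambda) = (1/2) x^T Q x + c^T x + lambda^T (A x - b)
Stationarity (grad_x L = 0): Q x + c + A^T lambda = 0.
Primal feasibility: A x = b.

This gives the KKT block system:
  [ Q   A^T ] [ x     ]   [-c ]
  [ A    0  ] [ lambda ] = [ b ]

Solving the linear system:
  x*      = (0.25, -1)
  lambda* = (-3.625)
  f(x*)   = 3.75

x* = (0.25, -1), lambda* = (-3.625)


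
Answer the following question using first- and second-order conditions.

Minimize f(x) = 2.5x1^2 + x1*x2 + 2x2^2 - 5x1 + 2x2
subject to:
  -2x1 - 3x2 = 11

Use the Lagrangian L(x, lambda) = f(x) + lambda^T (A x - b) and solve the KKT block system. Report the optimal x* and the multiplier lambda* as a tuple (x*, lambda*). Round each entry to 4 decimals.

Form the Lagrangian:
  L(x, lambda) = (1/2) x^T Q x + c^T x + lambda^T (A x - b)
Stationarity (grad_x L = 0): Q x + c + A^T lambda = 0.
Primal feasibility: A x = b.

This gives the KKT block system:
  [ Q   A^T ] [ x     ]   [-c ]
  [ A    0  ] [ lambda ] = [ b ]

Solving the linear system:
  x*      = (0.0408, -3.6939)
  lambda* = (-4.2449)
  f(x*)   = 19.551

x* = (0.0408, -3.6939), lambda* = (-4.2449)


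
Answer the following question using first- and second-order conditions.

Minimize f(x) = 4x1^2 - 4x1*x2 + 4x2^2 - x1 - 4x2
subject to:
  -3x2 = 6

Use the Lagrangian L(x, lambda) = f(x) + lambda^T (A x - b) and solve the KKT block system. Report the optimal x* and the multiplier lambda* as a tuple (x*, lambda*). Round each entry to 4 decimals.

Form the Lagrangian:
  L(x, lambda) = (1/2) x^T Q x + c^T x + lambda^T (A x - b)
Stationarity (grad_x L = 0): Q x + c + A^T lambda = 0.
Primal feasibility: A x = b.

This gives the KKT block system:
  [ Q   A^T ] [ x     ]   [-c ]
  [ A    0  ] [ lambda ] = [ b ]

Solving the linear system:
  x*      = (-0.875, -2)
  lambda* = (-5.5)
  f(x*)   = 20.9375

x* = (-0.875, -2), lambda* = (-5.5)


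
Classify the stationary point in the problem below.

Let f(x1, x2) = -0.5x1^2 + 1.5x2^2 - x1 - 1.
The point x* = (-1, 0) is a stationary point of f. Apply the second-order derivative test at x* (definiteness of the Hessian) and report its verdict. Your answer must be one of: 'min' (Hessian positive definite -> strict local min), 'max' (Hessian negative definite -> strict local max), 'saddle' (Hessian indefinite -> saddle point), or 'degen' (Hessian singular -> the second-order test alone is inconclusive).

Compute the Hessian H = grad^2 f:
  H = [[-1, 0], [0, 3]]
Verify stationarity: grad f(x*) = H x* + g = (0, 0).
Eigenvalues of H: -1, 3.
Eigenvalues have mixed signs, so H is indefinite -> x* is a saddle point.

saddle


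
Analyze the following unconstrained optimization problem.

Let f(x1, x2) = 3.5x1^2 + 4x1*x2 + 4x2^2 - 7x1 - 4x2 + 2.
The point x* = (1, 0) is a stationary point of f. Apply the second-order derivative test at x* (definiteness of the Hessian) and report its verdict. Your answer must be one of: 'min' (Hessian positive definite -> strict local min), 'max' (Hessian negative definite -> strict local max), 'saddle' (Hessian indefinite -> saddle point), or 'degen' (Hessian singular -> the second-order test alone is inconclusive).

Compute the Hessian H = grad^2 f:
  H = [[7, 4], [4, 8]]
Verify stationarity: grad f(x*) = H x* + g = (0, 0).
Eigenvalues of H: 3.4689, 11.5311.
Both eigenvalues > 0, so H is positive definite -> x* is a strict local min.

min


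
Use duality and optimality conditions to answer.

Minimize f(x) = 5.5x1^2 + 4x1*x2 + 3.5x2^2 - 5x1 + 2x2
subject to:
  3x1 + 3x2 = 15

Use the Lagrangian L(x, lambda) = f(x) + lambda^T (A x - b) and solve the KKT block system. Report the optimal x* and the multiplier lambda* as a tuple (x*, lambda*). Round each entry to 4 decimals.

Form the Lagrangian:
  L(x, lambda) = (1/2) x^T Q x + c^T x + lambda^T (A x - b)
Stationarity (grad_x L = 0): Q x + c + A^T lambda = 0.
Primal feasibility: A x = b.

This gives the KKT block system:
  [ Q   A^T ] [ x     ]   [-c ]
  [ A    0  ] [ lambda ] = [ b ]

Solving the linear system:
  x*      = (2.2, 2.8)
  lambda* = (-10.1333)
  f(x*)   = 73.3

x* = (2.2, 2.8), lambda* = (-10.1333)


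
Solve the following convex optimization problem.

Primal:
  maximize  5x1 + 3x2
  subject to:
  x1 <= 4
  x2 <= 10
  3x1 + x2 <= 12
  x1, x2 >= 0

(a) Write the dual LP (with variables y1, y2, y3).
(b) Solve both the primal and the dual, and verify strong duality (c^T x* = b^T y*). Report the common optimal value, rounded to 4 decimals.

The standard primal-dual pair for 'max c^T x s.t. A x <= b, x >= 0' is:
  Dual:  min b^T y  s.t.  A^T y >= c,  y >= 0.

So the dual LP is:
  minimize  4y1 + 10y2 + 12y3
  subject to:
    y1 + 3y3 >= 5
    y2 + y3 >= 3
    y1, y2, y3 >= 0

Solving the primal: x* = (0.6667, 10).
  primal value c^T x* = 33.3333.
Solving the dual: y* = (0, 1.3333, 1.6667).
  dual value b^T y* = 33.3333.
Strong duality: c^T x* = b^T y*. Confirmed.

33.3333


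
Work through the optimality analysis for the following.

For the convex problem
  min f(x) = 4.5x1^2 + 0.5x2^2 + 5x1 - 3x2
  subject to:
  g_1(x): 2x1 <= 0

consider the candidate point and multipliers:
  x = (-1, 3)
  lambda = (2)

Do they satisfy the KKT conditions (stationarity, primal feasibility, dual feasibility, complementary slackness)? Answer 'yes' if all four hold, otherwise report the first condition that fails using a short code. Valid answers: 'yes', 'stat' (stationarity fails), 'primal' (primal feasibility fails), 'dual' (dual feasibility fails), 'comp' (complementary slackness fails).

Gradient of f: grad f(x) = Q x + c = (-4, 0)
Constraint values g_i(x) = a_i^T x - b_i:
  g_1((-1, 3)) = -2
Stationarity residual: grad f(x) + sum_i lambda_i a_i = (0, 0)
  -> stationarity OK
Primal feasibility (all g_i <= 0): OK
Dual feasibility (all lambda_i >= 0): OK
Complementary slackness (lambda_i * g_i(x) = 0 for all i): FAILS

Verdict: the first failing condition is complementary_slackness -> comp.

comp


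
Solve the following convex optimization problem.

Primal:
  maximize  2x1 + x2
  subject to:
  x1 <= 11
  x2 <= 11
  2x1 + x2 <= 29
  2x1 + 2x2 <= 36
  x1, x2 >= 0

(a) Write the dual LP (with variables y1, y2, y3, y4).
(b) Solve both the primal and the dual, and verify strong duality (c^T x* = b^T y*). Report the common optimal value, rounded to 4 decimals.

The standard primal-dual pair for 'max c^T x s.t. A x <= b, x >= 0' is:
  Dual:  min b^T y  s.t.  A^T y >= c,  y >= 0.

So the dual LP is:
  minimize  11y1 + 11y2 + 29y3 + 36y4
  subject to:
    y1 + 2y3 + 2y4 >= 2
    y2 + y3 + 2y4 >= 1
    y1, y2, y3, y4 >= 0

Solving the primal: x* = (11, 7).
  primal value c^T x* = 29.
Solving the dual: y* = (1, 0, 0, 0.5).
  dual value b^T y* = 29.
Strong duality: c^T x* = b^T y*. Confirmed.

29


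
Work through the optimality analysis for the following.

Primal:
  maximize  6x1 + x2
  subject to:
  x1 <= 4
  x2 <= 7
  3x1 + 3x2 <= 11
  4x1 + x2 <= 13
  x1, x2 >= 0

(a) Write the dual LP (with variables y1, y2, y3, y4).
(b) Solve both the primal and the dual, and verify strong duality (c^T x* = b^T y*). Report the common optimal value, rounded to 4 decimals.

The standard primal-dual pair for 'max c^T x s.t. A x <= b, x >= 0' is:
  Dual:  min b^T y  s.t.  A^T y >= c,  y >= 0.

So the dual LP is:
  minimize  4y1 + 7y2 + 11y3 + 13y4
  subject to:
    y1 + 3y3 + 4y4 >= 6
    y2 + 3y3 + y4 >= 1
    y1, y2, y3, y4 >= 0

Solving the primal: x* = (3.25, 0).
  primal value c^T x* = 19.5.
Solving the dual: y* = (0, 0, 0, 1.5).
  dual value b^T y* = 19.5.
Strong duality: c^T x* = b^T y*. Confirmed.

19.5


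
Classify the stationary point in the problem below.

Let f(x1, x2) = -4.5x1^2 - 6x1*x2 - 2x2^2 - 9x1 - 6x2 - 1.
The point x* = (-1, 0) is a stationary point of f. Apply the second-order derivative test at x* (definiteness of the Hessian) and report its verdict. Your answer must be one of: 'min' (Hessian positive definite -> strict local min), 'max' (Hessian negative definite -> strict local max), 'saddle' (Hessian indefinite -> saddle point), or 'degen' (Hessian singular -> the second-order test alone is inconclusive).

Compute the Hessian H = grad^2 f:
  H = [[-9, -6], [-6, -4]]
Verify stationarity: grad f(x*) = H x* + g = (0, 0).
Eigenvalues of H: -13, 0.
H has a zero eigenvalue (singular; negative semidefinite but not definite), so H is neither positive definite, negative definite, nor indefinite. The second-order test alone is inconclusive -> degen.
(Indeed, f is constant along the null direction of H through x*, so x* is not a strict local extremum.)

degen


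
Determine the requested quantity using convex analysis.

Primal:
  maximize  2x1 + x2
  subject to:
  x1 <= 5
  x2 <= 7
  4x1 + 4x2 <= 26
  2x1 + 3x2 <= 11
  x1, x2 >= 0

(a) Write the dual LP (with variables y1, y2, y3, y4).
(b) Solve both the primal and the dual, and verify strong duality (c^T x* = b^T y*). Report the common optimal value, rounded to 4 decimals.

The standard primal-dual pair for 'max c^T x s.t. A x <= b, x >= 0' is:
  Dual:  min b^T y  s.t.  A^T y >= c,  y >= 0.

So the dual LP is:
  minimize  5y1 + 7y2 + 26y3 + 11y4
  subject to:
    y1 + 4y3 + 2y4 >= 2
    y2 + 4y3 + 3y4 >= 1
    y1, y2, y3, y4 >= 0

Solving the primal: x* = (5, 0.3333).
  primal value c^T x* = 10.3333.
Solving the dual: y* = (1.3333, 0, 0, 0.3333).
  dual value b^T y* = 10.3333.
Strong duality: c^T x* = b^T y*. Confirmed.

10.3333


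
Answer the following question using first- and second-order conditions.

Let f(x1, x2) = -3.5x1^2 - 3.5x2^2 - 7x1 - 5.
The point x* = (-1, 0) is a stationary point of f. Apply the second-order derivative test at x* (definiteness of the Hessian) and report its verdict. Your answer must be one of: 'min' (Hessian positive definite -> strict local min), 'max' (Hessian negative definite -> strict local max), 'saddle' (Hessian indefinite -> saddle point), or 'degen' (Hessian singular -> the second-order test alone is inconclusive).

Compute the Hessian H = grad^2 f:
  H = [[-7, 0], [0, -7]]
Verify stationarity: grad f(x*) = H x* + g = (0, 0).
Eigenvalues of H: -7, -7.
Both eigenvalues < 0, so H is negative definite -> x* is a strict local max.

max


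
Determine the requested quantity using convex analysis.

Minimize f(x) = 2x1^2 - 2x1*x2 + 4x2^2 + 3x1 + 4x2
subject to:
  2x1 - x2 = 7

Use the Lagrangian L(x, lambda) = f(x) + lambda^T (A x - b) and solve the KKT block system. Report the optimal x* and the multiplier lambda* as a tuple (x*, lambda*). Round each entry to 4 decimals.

Form the Lagrangian:
  L(x, lambda) = (1/2) x^T Q x + c^T x + lambda^T (A x - b)
Stationarity (grad_x L = 0): Q x + c + A^T lambda = 0.
Primal feasibility: A x = b.

This gives the KKT block system:
  [ Q   A^T ] [ x     ]   [-c ]
  [ A    0  ] [ lambda ] = [ b ]

Solving the linear system:
  x*      = (3.1071, -0.7857)
  lambda* = (-8.5)
  f(x*)   = 32.8393

x* = (3.1071, -0.7857), lambda* = (-8.5)


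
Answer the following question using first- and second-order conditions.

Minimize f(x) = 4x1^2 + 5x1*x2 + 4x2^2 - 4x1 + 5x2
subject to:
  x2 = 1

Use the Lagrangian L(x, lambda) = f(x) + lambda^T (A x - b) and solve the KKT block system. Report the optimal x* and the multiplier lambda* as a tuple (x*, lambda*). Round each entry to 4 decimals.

Form the Lagrangian:
  L(x, lambda) = (1/2) x^T Q x + c^T x + lambda^T (A x - b)
Stationarity (grad_x L = 0): Q x + c + A^T lambda = 0.
Primal feasibility: A x = b.

This gives the KKT block system:
  [ Q   A^T ] [ x     ]   [-c ]
  [ A    0  ] [ lambda ] = [ b ]

Solving the linear system:
  x*      = (-0.125, 1)
  lambda* = (-12.375)
  f(x*)   = 8.9375

x* = (-0.125, 1), lambda* = (-12.375)


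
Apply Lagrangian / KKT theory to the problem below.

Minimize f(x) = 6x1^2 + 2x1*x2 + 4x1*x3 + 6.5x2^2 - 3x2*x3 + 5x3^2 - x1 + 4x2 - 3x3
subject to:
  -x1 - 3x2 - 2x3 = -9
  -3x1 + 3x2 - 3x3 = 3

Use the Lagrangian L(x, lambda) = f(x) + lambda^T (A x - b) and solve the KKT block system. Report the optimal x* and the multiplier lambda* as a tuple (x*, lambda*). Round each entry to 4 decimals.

Form the Lagrangian:
  L(x, lambda) = (1/2) x^T Q x + c^T x + lambda^T (A x - b)
Stationarity (grad_x L = 0): Q x + c + A^T lambda = 0.
Primal feasibility: A x = b.

This gives the KKT block system:
  [ Q   A^T ] [ x     ]   [-c ]
  [ A    0  ] [ lambda ] = [ b ]

Solving the linear system:
  x*      = (-0.8459, 2.0308, 1.8768)
  lambda* = (5.8739, -1.8189)
  f(x*)   = 30.8305

x* = (-0.8459, 2.0308, 1.8768), lambda* = (5.8739, -1.8189)


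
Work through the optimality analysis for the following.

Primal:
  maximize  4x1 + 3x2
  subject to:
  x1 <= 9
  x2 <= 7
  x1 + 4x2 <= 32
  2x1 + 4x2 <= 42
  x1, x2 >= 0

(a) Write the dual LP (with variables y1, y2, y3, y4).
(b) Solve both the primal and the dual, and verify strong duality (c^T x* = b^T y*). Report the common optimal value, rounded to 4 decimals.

The standard primal-dual pair for 'max c^T x s.t. A x <= b, x >= 0' is:
  Dual:  min b^T y  s.t.  A^T y >= c,  y >= 0.

So the dual LP is:
  minimize  9y1 + 7y2 + 32y3 + 42y4
  subject to:
    y1 + y3 + 2y4 >= 4
    y2 + 4y3 + 4y4 >= 3
    y1, y2, y3, y4 >= 0

Solving the primal: x* = (9, 5.75).
  primal value c^T x* = 53.25.
Solving the dual: y* = (3.25, 0, 0.75, 0).
  dual value b^T y* = 53.25.
Strong duality: c^T x* = b^T y*. Confirmed.

53.25


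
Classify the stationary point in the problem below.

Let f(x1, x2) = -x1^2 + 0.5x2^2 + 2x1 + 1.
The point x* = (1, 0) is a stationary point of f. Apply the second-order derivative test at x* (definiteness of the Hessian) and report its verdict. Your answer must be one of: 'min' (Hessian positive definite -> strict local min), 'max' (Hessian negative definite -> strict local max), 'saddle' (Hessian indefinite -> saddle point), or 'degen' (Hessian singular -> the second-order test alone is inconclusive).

Compute the Hessian H = grad^2 f:
  H = [[-2, 0], [0, 1]]
Verify stationarity: grad f(x*) = H x* + g = (0, 0).
Eigenvalues of H: -2, 1.
Eigenvalues have mixed signs, so H is indefinite -> x* is a saddle point.

saddle


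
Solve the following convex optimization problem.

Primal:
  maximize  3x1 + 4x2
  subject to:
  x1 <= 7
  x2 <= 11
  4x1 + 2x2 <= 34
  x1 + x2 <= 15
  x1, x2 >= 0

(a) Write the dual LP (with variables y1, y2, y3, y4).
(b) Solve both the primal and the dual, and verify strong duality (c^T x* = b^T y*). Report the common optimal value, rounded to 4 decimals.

The standard primal-dual pair for 'max c^T x s.t. A x <= b, x >= 0' is:
  Dual:  min b^T y  s.t.  A^T y >= c,  y >= 0.

So the dual LP is:
  minimize  7y1 + 11y2 + 34y3 + 15y4
  subject to:
    y1 + 4y3 + y4 >= 3
    y2 + 2y3 + y4 >= 4
    y1, y2, y3, y4 >= 0

Solving the primal: x* = (3, 11).
  primal value c^T x* = 53.
Solving the dual: y* = (0, 2.5, 0.75, 0).
  dual value b^T y* = 53.
Strong duality: c^T x* = b^T y*. Confirmed.

53


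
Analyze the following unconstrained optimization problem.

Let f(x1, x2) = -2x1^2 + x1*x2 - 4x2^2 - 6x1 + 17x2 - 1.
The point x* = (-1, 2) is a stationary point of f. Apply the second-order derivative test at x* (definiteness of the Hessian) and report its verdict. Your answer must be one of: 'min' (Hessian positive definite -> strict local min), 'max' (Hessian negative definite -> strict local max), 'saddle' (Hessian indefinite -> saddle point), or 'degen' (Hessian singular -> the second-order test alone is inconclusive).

Compute the Hessian H = grad^2 f:
  H = [[-4, 1], [1, -8]]
Verify stationarity: grad f(x*) = H x* + g = (0, 0).
Eigenvalues of H: -8.2361, -3.7639.
Both eigenvalues < 0, so H is negative definite -> x* is a strict local max.

max


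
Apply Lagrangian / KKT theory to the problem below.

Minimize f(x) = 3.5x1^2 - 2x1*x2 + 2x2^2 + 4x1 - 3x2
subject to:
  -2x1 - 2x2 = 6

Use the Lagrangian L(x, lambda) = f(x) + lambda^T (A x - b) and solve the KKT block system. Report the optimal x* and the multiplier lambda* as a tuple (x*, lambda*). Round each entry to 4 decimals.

Form the Lagrangian:
  L(x, lambda) = (1/2) x^T Q x + c^T x + lambda^T (A x - b)
Stationarity (grad_x L = 0): Q x + c + A^T lambda = 0.
Primal feasibility: A x = b.

This gives the KKT block system:
  [ Q   A^T ] [ x     ]   [-c ]
  [ A    0  ] [ lambda ] = [ b ]

Solving the linear system:
  x*      = (-1.6667, -1.3333)
  lambda* = (-2.5)
  f(x*)   = 6.1667

x* = (-1.6667, -1.3333), lambda* = (-2.5)


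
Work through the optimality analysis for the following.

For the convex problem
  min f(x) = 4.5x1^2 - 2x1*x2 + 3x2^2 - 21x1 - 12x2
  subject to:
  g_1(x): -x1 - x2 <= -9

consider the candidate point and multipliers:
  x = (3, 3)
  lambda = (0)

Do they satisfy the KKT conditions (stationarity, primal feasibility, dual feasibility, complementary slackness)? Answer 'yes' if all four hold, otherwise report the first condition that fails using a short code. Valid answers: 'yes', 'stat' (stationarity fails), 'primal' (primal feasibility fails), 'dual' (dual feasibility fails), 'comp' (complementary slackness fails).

Gradient of f: grad f(x) = Q x + c = (0, 0)
Constraint values g_i(x) = a_i^T x - b_i:
  g_1((3, 3)) = 3
Stationarity residual: grad f(x) + sum_i lambda_i a_i = (0, 0)
  -> stationarity OK
Primal feasibility (all g_i <= 0): FAILS
Dual feasibility (all lambda_i >= 0): OK
Complementary slackness (lambda_i * g_i(x) = 0 for all i): OK

Verdict: the first failing condition is primal_feasibility -> primal.

primal


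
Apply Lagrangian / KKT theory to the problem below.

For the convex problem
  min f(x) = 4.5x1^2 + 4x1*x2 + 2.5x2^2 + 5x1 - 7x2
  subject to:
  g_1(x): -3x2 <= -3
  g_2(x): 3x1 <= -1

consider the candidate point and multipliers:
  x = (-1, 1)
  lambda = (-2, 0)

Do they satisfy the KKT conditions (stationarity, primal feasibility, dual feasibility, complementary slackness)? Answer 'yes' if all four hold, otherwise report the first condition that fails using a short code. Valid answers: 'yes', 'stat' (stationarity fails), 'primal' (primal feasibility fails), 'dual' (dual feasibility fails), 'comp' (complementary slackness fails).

Gradient of f: grad f(x) = Q x + c = (0, -6)
Constraint values g_i(x) = a_i^T x - b_i:
  g_1((-1, 1)) = 0
  g_2((-1, 1)) = -2
Stationarity residual: grad f(x) + sum_i lambda_i a_i = (0, 0)
  -> stationarity OK
Primal feasibility (all g_i <= 0): OK
Dual feasibility (all lambda_i >= 0): FAILS
Complementary slackness (lambda_i * g_i(x) = 0 for all i): OK

Verdict: the first failing condition is dual_feasibility -> dual.

dual


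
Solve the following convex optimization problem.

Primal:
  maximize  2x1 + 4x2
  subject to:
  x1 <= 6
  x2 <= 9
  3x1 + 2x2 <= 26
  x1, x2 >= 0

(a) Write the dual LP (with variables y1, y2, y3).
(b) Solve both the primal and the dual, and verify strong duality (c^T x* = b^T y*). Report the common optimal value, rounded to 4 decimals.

The standard primal-dual pair for 'max c^T x s.t. A x <= b, x >= 0' is:
  Dual:  min b^T y  s.t.  A^T y >= c,  y >= 0.

So the dual LP is:
  minimize  6y1 + 9y2 + 26y3
  subject to:
    y1 + 3y3 >= 2
    y2 + 2y3 >= 4
    y1, y2, y3 >= 0

Solving the primal: x* = (2.6667, 9).
  primal value c^T x* = 41.3333.
Solving the dual: y* = (0, 2.6667, 0.6667).
  dual value b^T y* = 41.3333.
Strong duality: c^T x* = b^T y*. Confirmed.

41.3333


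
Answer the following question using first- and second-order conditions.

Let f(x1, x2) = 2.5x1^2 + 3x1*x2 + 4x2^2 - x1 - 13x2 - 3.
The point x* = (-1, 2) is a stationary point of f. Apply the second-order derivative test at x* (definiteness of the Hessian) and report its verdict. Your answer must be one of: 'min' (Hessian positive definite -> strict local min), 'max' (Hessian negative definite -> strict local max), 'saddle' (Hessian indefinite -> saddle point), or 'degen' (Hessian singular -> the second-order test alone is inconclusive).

Compute the Hessian H = grad^2 f:
  H = [[5, 3], [3, 8]]
Verify stationarity: grad f(x*) = H x* + g = (0, 0).
Eigenvalues of H: 3.1459, 9.8541.
Both eigenvalues > 0, so H is positive definite -> x* is a strict local min.

min


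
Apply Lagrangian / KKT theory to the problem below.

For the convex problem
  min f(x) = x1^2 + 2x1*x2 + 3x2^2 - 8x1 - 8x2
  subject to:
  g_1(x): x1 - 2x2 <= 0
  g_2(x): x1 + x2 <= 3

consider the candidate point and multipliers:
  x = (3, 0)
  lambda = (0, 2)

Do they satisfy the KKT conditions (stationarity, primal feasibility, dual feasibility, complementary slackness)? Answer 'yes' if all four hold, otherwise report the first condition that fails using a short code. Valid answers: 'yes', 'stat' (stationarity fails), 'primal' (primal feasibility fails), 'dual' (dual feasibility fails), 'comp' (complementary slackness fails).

Gradient of f: grad f(x) = Q x + c = (-2, -2)
Constraint values g_i(x) = a_i^T x - b_i:
  g_1((3, 0)) = 3
  g_2((3, 0)) = 0
Stationarity residual: grad f(x) + sum_i lambda_i a_i = (0, 0)
  -> stationarity OK
Primal feasibility (all g_i <= 0): FAILS
Dual feasibility (all lambda_i >= 0): OK
Complementary slackness (lambda_i * g_i(x) = 0 for all i): OK

Verdict: the first failing condition is primal_feasibility -> primal.

primal


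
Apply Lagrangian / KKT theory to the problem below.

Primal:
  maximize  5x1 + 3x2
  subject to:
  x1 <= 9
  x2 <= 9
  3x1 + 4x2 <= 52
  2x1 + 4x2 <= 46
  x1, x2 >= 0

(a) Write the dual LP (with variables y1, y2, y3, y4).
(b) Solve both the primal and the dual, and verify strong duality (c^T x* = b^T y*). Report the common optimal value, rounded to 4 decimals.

The standard primal-dual pair for 'max c^T x s.t. A x <= b, x >= 0' is:
  Dual:  min b^T y  s.t.  A^T y >= c,  y >= 0.

So the dual LP is:
  minimize  9y1 + 9y2 + 52y3 + 46y4
  subject to:
    y1 + 3y3 + 2y4 >= 5
    y2 + 4y3 + 4y4 >= 3
    y1, y2, y3, y4 >= 0

Solving the primal: x* = (9, 6.25).
  primal value c^T x* = 63.75.
Solving the dual: y* = (2.75, 0, 0.75, 0).
  dual value b^T y* = 63.75.
Strong duality: c^T x* = b^T y*. Confirmed.

63.75


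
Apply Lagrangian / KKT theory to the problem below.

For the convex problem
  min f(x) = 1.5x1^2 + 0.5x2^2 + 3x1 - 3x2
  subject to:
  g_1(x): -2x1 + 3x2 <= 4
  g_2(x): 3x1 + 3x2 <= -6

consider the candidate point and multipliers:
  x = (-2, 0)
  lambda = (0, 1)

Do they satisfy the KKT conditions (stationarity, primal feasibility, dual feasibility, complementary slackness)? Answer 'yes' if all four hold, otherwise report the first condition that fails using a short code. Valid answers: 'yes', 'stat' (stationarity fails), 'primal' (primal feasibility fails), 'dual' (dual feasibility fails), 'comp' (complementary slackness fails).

Gradient of f: grad f(x) = Q x + c = (-3, -3)
Constraint values g_i(x) = a_i^T x - b_i:
  g_1((-2, 0)) = 0
  g_2((-2, 0)) = 0
Stationarity residual: grad f(x) + sum_i lambda_i a_i = (0, 0)
  -> stationarity OK
Primal feasibility (all g_i <= 0): OK
Dual feasibility (all lambda_i >= 0): OK
Complementary slackness (lambda_i * g_i(x) = 0 for all i): OK

Verdict: yes, KKT holds.

yes


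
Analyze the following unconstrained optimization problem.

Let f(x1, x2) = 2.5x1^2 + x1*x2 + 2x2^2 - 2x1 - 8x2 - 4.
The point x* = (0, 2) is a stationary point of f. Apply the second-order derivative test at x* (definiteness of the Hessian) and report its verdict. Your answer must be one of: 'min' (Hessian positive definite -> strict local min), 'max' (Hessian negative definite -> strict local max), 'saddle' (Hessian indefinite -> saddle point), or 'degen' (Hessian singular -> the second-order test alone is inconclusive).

Compute the Hessian H = grad^2 f:
  H = [[5, 1], [1, 4]]
Verify stationarity: grad f(x*) = H x* + g = (0, 0).
Eigenvalues of H: 3.382, 5.618.
Both eigenvalues > 0, so H is positive definite -> x* is a strict local min.

min


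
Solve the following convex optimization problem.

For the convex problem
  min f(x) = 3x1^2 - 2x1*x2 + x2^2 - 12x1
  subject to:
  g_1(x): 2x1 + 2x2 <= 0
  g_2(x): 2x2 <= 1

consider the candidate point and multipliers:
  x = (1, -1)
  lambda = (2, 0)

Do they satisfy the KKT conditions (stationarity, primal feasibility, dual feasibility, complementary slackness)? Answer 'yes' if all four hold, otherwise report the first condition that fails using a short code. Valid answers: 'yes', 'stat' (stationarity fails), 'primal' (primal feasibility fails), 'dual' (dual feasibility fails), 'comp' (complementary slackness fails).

Gradient of f: grad f(x) = Q x + c = (-4, -4)
Constraint values g_i(x) = a_i^T x - b_i:
  g_1((1, -1)) = 0
  g_2((1, -1)) = -3
Stationarity residual: grad f(x) + sum_i lambda_i a_i = (0, 0)
  -> stationarity OK
Primal feasibility (all g_i <= 0): OK
Dual feasibility (all lambda_i >= 0): OK
Complementary slackness (lambda_i * g_i(x) = 0 for all i): OK

Verdict: yes, KKT holds.

yes


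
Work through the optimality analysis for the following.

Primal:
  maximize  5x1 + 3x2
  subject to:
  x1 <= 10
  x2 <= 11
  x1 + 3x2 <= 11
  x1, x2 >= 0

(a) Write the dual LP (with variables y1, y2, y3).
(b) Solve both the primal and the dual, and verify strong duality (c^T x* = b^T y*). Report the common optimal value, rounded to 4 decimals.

The standard primal-dual pair for 'max c^T x s.t. A x <= b, x >= 0' is:
  Dual:  min b^T y  s.t.  A^T y >= c,  y >= 0.

So the dual LP is:
  minimize  10y1 + 11y2 + 11y3
  subject to:
    y1 + y3 >= 5
    y2 + 3y3 >= 3
    y1, y2, y3 >= 0

Solving the primal: x* = (10, 0.3333).
  primal value c^T x* = 51.
Solving the dual: y* = (4, 0, 1).
  dual value b^T y* = 51.
Strong duality: c^T x* = b^T y*. Confirmed.

51


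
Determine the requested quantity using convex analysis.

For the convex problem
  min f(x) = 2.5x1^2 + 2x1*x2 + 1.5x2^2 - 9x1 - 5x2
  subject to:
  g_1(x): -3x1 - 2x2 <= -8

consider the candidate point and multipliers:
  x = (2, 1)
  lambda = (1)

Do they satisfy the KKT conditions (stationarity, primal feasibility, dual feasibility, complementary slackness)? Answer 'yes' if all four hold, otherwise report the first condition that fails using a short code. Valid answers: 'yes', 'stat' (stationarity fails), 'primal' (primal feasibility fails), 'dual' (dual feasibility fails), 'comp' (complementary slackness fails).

Gradient of f: grad f(x) = Q x + c = (3, 2)
Constraint values g_i(x) = a_i^T x - b_i:
  g_1((2, 1)) = 0
Stationarity residual: grad f(x) + sum_i lambda_i a_i = (0, 0)
  -> stationarity OK
Primal feasibility (all g_i <= 0): OK
Dual feasibility (all lambda_i >= 0): OK
Complementary slackness (lambda_i * g_i(x) = 0 for all i): OK

Verdict: yes, KKT holds.

yes


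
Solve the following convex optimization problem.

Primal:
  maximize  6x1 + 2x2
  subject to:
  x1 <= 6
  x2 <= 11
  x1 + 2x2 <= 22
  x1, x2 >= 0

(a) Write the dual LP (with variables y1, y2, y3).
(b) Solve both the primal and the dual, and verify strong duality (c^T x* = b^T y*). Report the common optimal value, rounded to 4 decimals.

The standard primal-dual pair for 'max c^T x s.t. A x <= b, x >= 0' is:
  Dual:  min b^T y  s.t.  A^T y >= c,  y >= 0.

So the dual LP is:
  minimize  6y1 + 11y2 + 22y3
  subject to:
    y1 + y3 >= 6
    y2 + 2y3 >= 2
    y1, y2, y3 >= 0

Solving the primal: x* = (6, 8).
  primal value c^T x* = 52.
Solving the dual: y* = (5, 0, 1).
  dual value b^T y* = 52.
Strong duality: c^T x* = b^T y*. Confirmed.

52


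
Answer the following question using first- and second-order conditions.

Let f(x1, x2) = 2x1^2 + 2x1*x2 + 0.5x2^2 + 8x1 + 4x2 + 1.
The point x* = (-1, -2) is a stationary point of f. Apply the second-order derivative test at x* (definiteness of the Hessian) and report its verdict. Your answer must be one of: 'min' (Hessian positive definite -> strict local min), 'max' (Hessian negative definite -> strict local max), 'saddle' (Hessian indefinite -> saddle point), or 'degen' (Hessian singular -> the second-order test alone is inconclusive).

Compute the Hessian H = grad^2 f:
  H = [[4, 2], [2, 1]]
Verify stationarity: grad f(x*) = H x* + g = (0, 0).
Eigenvalues of H: 0, 5.
H has a zero eigenvalue (singular; positive semidefinite but not definite), so H is neither positive definite, negative definite, nor indefinite. The second-order test alone is inconclusive -> degen.
(Indeed, f is constant along the null direction of H through x*, so x* is not a strict local extremum.)

degen
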